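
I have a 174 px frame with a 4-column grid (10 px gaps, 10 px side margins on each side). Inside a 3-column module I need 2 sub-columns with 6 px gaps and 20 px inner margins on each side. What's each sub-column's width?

33.5 px

Subtract both margins: 174 − 2·10 = 154 px.
154 − 3·10 = 124; ÷4 gives c = 31 px.
3 columns plus 2 gaps: 93 + 20 = 113 px.
Inner content = 113 − 2·20 = 73 px.
2d + 1·6 = 73 → 2d = 67 → d = 33.5 px.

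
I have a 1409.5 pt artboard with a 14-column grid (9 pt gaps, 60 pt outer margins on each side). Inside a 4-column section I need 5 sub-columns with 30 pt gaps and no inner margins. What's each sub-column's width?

48.4 pt

Inside the margins: 1409.5 − 120 = 1289.5 pt.
14c + 13·9 = 1289.5 → 14c = 1172.5 → c = 83.75 pt.
Span of 4: 4·83.75 + 3·9 = 335 + 27 = 362 pt.
5 columns + 4 gaps: 5d + 4·30 = 362.
5d = 362 − 120 = 242, so d = 48.4 pt.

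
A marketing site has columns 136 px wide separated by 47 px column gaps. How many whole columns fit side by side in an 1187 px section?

6 columns

Each extra column adds 136 + 47 = 183 px.
(1187 + 47) / 183 = 6.74, so 6 columns fit.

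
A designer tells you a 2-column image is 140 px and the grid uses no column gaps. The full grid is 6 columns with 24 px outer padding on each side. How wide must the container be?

2c = 140 → c = 70 px.
Total width: 2·24 + 6·70 = 468 px.

468 px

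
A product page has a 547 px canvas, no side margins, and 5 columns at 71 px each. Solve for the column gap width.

Columns use 355 px, leaving 192 px across 4 column gaps = 48 px each.

48 px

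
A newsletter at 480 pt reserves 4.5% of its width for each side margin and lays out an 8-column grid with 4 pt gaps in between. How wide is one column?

Each margin = 4.5% of 480 = 21.6 pt; content = 480 − 2·21.6 = 436.8 pt.
Subtracting 7 gaps of 4 leaves 408.8 for 8 columns, so c = 51.1 pt.

51.1 pt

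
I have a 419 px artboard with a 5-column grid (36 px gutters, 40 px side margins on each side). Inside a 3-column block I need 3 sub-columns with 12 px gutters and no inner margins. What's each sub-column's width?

55 px

Subtract both margins: 419 − 2·40 = 339 px.
339 − 4·36 = 195; ÷5 gives c = 39 px.
3 columns plus 2 gutters: 117 + 72 = 189 px.
3 columns + 2 gutters: 3d + 2·12 = 189.
3d = 189 − 24 = 165, so d = 55 px.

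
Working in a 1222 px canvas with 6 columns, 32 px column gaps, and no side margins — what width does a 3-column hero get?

595 px

6 columns + 5 column gaps: 6c + 5·32 = 1222.
6c = 1222 − 160 = 1062, so c = 177 px.
3-column span = 3·177 + 2·32 = 595 px.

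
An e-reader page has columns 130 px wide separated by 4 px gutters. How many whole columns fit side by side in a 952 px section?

7 columns

Each extra column adds 130 + 4 = 134 px.
(952 + 4) / 134 = 7.13, so 7 columns fit.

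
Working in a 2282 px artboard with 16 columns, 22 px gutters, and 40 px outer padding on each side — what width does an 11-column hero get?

Subtract both margins: 2282 − 2·40 = 2202 px.
16c + 15·22 = 2202 → 16c = 1872 → c = 117 px.
Span of 11: 11·117 + 10·22 = 1287 + 220 = 1507 px.

1507 px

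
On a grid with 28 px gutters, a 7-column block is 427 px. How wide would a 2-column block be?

Subtracting 6 gutters of 28 leaves 259 for 7 columns, so c = 37 px.
2 columns plus 1 gutter: 74 + 28 = 102 px.

102 px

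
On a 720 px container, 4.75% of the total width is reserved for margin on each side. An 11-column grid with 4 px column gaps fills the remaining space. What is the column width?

720 × (1 − 2·4.75%) = 720 × 90.5% = 651.6 px for the columns.
11c + 10·4 = 651.6 → 11c = 611.6 → c = 55.6 px.

55.6 px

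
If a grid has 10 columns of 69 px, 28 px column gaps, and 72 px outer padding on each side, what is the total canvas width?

1086 px

Total width: 2·72 + 10·69 + 9·28 = 1086 px.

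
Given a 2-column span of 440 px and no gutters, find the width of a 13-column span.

With no gutters, each column is 440/2 = 220 px.
13-column span = 13·220 = 2860 px.

2860 px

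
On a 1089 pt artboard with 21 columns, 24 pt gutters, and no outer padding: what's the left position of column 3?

106 pt

21c + 20·24 = 1089 → 21c = 609 → c = 29 pt.
No margin, so column 3 starts at 2·(column + gutter) = 2·53 = 106 pt.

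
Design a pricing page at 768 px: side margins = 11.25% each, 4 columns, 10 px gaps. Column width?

141.3 px

Each margin = 11.25% of 768 = 86.4 px; content = 768 − 2·86.4 = 595.2 px.
4 columns + 3 gaps: 4c + 3·10 = 595.2.
4c = 595.2 − 30 = 565.2, so c = 141.3 px.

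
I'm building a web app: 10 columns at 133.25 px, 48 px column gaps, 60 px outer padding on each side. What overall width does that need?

1884.5 px

Total width: 2·60 + 10·133.25 + 9·48 = 1884.5 px.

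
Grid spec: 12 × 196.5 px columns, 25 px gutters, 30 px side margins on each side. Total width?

2693 px

Layout = 2·30 + 12·196.5 + 11·25 = 60 + 2358 + 275 = 2693 px.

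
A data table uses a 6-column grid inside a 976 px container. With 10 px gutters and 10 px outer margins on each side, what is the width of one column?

Subtract both margins: 976 − 2·10 = 956 px.
956 − 5·10 = 906; ÷6 gives c = 151 px.

151 px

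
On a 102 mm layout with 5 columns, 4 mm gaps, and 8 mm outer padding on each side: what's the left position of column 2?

26 mm

Inside the margins: 102 − 16 = 86 mm.
86 − 4·4 = 70; ÷5 gives c = 14 mm.
Each column+gutter stride is 18 mm; 1 of them past the 8 mm margin is 8 + 18 = 26 mm.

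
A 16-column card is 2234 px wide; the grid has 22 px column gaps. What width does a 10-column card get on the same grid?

16c + 15·22 = 2234 → 16c = 1904 → c = 119 px.
Span of 10: 10·119 + 9·22 = 1190 + 198 = 1388 px.

1388 px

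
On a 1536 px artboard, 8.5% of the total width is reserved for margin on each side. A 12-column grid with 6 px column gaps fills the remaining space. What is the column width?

Margins: 8.5% × 1536 = 130.56 px each, so content = 1536 − 261.12 = 1274.88 px.
12c + 11·6 = 1274.88 → 12c = 1208.88 → c = 100.74 px.

100.74 px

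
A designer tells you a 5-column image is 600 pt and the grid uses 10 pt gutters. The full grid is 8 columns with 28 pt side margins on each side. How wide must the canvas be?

1022 pt

Subtracting 4 gutters of 10 leaves 560 for 5 columns, so c = 112 pt.
Total width: 2·28 + 8·112 + 7·10 = 1022 pt.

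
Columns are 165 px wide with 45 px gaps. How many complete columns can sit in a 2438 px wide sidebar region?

k columns need k·165 + (k−1)·45 = k·210 − 45.
k·210 − 45 ≤ 2438 → k ≤ 2483 / 210 ≈ 11.82, so k = 11.

11 columns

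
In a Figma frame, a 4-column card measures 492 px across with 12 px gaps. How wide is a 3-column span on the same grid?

366 px

4c + 3·12 = 492 → 4c = 456 → c = 114 px.
3 columns plus 2 gaps: 342 + 24 = 366 px.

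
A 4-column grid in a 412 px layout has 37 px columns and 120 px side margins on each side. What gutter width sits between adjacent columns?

Take off 240 px of margins, leaving 172 px.
4·37 + 3g = 172 → 3g = 24 → g = 8 px.

8 px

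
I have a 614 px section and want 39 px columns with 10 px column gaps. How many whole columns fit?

12 columns

k columns need k·39 + (k−1)·10 = k·49 − 10.
k·49 − 10 ≤ 614 → k ≤ 624 / 49 ≈ 12.73, so k = 12.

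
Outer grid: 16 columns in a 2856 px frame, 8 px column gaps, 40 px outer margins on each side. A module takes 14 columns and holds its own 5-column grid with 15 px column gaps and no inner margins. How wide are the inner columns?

Inside the margins: 2856 − 80 = 2776 px.
Subtracting 15 column gaps of 8 leaves 2656 for 16 columns, so c = 166 px.
14-column span = 14·166 + 13·8 = 2428 px.
Subtracting 4 column gaps of 15 leaves 2368 for 5 columns, so d = 473.6 px.

473.6 px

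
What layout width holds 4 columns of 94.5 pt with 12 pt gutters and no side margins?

Total width: 4·94.5 + 3·12 = 414 pt.

414 pt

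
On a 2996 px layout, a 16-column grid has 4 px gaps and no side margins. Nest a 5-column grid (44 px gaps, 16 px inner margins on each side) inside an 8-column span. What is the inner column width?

2996 − 15·4 = 2936; ÷16 gives c = 183.5 px.
8 columns plus 7 gaps: 1468 + 28 = 1496 px.
Inner content = 1496 − 2·16 = 1464 px.
5 columns + 4 gaps: 5d + 4·44 = 1464.
5d = 1464 − 176 = 1288, so d = 257.6 px.

257.6 px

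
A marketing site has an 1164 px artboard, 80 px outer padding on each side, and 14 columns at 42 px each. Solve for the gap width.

32 px

Subtract both margins: 1164 − 2·80 = 1004 px.
14 columns take 14·42 = 588 px; remaining 416 splits into 13 gaps.
g = 416 / 13 = 32 px.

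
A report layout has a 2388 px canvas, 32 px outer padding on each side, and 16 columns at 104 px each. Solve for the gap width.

Inside the margins: 2388 − 64 = 2324 px.
16·104 + 15g = 2324 → 15g = 660 → g = 44 px.

44 px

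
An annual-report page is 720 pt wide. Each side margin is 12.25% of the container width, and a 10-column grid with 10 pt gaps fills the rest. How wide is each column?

45.36 pt

720 × (1 − 2·12.25%) = 720 × 75.5% = 543.6 pt for the columns.
Subtracting 9 gaps of 10 leaves 453.6 for 10 columns, so c = 45.36 pt.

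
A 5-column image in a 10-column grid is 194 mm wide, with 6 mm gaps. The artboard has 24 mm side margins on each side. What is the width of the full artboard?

442 mm

194 − 4·6 = 170; ÷5 gives c = 34 mm.
Artboard = 2·24 + 10·34 + 9·6 = 48 + 340 + 54 = 442 mm.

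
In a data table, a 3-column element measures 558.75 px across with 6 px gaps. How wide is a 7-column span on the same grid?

1311.75 px

Subtracting 2 gaps of 6 leaves 546.75 for 3 columns, so c = 182.25 px.
7-column span = 7·182.25 + 6·6 = 1311.75 px.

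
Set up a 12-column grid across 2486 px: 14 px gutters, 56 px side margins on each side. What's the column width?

185 px

Subtract both margins: 2486 − 2·56 = 2374 px.
12c + 11·14 = 2374 → 12c = 2220 → c = 185 px.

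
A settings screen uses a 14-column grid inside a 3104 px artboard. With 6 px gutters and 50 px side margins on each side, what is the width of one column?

Content width = 3104 − 2·50 = 3004 px.
14 columns + 13 gutters: 14c + 13·6 = 3004.
14c = 3004 − 78 = 2926, so c = 209 px.

209 px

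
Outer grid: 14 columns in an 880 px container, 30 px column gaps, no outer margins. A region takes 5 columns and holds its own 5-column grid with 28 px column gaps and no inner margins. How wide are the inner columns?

880 − 13·30 = 490; ÷14 gives c = 35 px.
5-column span = 5·35 + 4·30 = 295 px.
295 − 4·28 = 183; ÷5 gives d = 36.6 px.

36.6 px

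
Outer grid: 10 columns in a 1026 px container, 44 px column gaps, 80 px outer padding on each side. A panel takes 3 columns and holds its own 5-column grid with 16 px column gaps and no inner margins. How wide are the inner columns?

33 px

Take off 160 px of margins, leaving 866 px.
10c + 9·44 = 866 → 10c = 470 → c = 47 px.
3 columns plus 2 column gaps: 141 + 88 = 229 px.
Subtracting 4 column gaps of 16 leaves 165 for 5 columns, so d = 33 px.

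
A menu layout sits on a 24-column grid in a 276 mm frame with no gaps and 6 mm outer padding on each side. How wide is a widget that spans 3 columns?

Content width = 276 − 2·6 = 264 mm.
264 / 24 = 11 mm per column.
3-column span = 3·11 = 33 mm.

33 mm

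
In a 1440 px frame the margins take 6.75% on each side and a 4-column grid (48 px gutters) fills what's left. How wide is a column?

Margins: 6.75% × 1440 = 97.2 px each, so content = 1440 − 194.4 = 1245.6 px.
Subtracting 3 gutters of 48 leaves 1101.6 for 4 columns, so c = 275.4 px.

275.4 px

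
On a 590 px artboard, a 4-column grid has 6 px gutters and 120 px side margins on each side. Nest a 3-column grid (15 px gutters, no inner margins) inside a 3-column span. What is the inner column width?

77 px

Outer content = 590 − 2·120 = 350 px.
Subtracting 3 gutters of 6 leaves 332 for 4 columns, so c = 83 px.
3-column span = 3·83 + 2·6 = 261 px.
Subtracting 2 gutters of 15 leaves 231 for 3 columns, so d = 77 px.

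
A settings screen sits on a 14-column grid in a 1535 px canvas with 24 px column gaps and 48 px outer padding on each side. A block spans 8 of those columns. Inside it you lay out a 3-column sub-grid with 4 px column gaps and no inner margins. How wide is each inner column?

268 px

Take off 96 px of margins, leaving 1439 px.
1439 − 13·24 = 1127; ÷14 gives c = 80.5 px.
Span of 8: 8·80.5 + 7·24 = 644 + 168 = 812 px.
Subtracting 2 column gaps of 4 leaves 804 for 3 columns, so d = 268 px.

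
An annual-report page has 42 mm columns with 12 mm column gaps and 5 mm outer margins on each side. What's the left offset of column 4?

167 mm

Column 4 starts at margin + 3·(column + gutter) = 5 + 3·54 = 167 mm.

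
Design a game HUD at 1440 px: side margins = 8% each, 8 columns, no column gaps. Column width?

Each margin = 8% of 1440 = 115.2 px; content = 1440 − 2·115.2 = 1209.6 px.
1209.6 / 8 = 151.2 px per column.

151.2 px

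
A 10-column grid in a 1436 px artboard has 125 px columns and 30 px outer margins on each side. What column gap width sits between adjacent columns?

Take off 60 px of margins, leaving 1376 px.
10 columns take 10·125 = 1250 px; remaining 126 splits into 9 column gaps.
g = 126 / 9 = 14 px.

14 px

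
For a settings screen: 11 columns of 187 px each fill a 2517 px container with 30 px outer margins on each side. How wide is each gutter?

40 px

Inside the margins: 2517 − 60 = 2457 px.
Columns use 2057 px, leaving 400 px across 10 gutters = 40 px each.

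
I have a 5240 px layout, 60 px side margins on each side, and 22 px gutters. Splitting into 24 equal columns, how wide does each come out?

Content width = 5240 − 2·60 = 5120 px.
5120 − 23·22 = 4614; ÷24 gives c = 192.25 px.

192.25 px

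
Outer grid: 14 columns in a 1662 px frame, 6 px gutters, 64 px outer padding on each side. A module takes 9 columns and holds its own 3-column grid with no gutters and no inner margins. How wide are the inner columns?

Subtract both margins: 1662 − 2·64 = 1534 px.
14c + 13·6 = 1534 → 14c = 1456 → c = 104 px.
9 columns plus 8 gutters: 936 + 48 = 984 px.
3d = 984 → d = 328 px.

328 px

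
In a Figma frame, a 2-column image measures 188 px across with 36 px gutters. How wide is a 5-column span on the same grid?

524 px

2c + 1·36 = 188 → 2c = 152 → c = 76 px.
5 columns plus 4 gutters: 380 + 144 = 524 px.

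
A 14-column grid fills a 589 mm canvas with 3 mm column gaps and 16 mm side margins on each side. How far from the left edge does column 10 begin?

Content = 589 − 2·16 = 557 mm.
14 columns + 13 column gaps: 14c + 13·3 = 557.
14c = 557 − 39 = 518, so c = 37 mm.
Column 10 starts at margin + 9·(column + gutter) = 16 + 9·40 = 376 mm.

376 mm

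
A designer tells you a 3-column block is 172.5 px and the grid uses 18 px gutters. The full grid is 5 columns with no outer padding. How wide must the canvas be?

299.5 px

3 columns + 2 gutters: 3c + 2·18 = 172.5.
3c = 172.5 − 36 = 136.5, so c = 45.5 px.
Total width: 5·45.5 + 4·18 = 299.5 px.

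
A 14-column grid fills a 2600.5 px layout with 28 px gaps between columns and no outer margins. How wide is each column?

14 columns + 13 gaps: 14c + 13·28 = 2600.5.
14c = 2600.5 − 364 = 2236.5, so c = 159.75 px.

159.75 px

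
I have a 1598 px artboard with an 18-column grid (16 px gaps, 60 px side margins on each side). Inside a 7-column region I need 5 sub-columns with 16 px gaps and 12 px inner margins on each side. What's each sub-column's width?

95.4 px

Outer content = 1598 − 2·60 = 1478 px.
Subtracting 17 gaps of 16 leaves 1206 for 18 columns, so c = 67 px.
7 columns plus 6 gaps: 469 + 96 = 565 px.
Inner content = 565 − 2·12 = 541 px.
5 columns + 4 gaps: 5d + 4·16 = 541.
5d = 541 − 64 = 477, so d = 95.4 px.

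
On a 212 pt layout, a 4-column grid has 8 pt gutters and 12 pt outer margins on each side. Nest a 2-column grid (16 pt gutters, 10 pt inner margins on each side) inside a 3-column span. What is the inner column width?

Outer content = 212 − 2·12 = 188 pt.
4c + 3·8 = 188 → 4c = 164 → c = 41 pt.
3-column span = 3·41 + 2·8 = 139 pt.
Inner content = 139 − 2·10 = 119 pt.
119 − 1·16 = 103; ÷2 gives d = 51.5 pt.

51.5 pt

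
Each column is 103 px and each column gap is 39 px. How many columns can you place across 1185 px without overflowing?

8 columns: 8·103 + 7·39 = 1097 px ≤ 1185.
9 columns: 1239 px > 1185. So 8.

8 columns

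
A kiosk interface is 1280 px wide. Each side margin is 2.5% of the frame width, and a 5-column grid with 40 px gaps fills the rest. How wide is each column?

211.2 px

1280 × (1 − 2·2.5%) = 1280 × 95% = 1216 px for the columns.
5 columns + 4 gaps: 5c + 4·40 = 1216.
5c = 1216 − 160 = 1056, so c = 211.2 px.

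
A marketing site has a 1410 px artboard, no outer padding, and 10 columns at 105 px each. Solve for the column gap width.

40 px

10·105 + 9g = 1410 → 9g = 360 → g = 40 px.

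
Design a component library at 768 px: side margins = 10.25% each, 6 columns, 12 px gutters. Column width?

768 × (1 − 2·10.25%) = 768 × 79.5% = 610.56 px for the columns.
6c + 5·12 = 610.56 → 6c = 550.56 → c = 91.76 px.

91.76 px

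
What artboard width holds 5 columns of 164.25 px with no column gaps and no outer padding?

821.25 px

Artboard = 5·164.25 = 821.25 = 821.25 px.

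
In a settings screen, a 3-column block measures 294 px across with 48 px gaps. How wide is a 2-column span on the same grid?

180 px

3c + 2·48 = 294 → 3c = 198 → c = 66 px.
Span of 2: 2·66 + 1·48 = 132 + 48 = 180 px.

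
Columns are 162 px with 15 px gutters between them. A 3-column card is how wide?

516 px

Span of 3: 3·162 + 2·15 = 486 + 30 = 516 px.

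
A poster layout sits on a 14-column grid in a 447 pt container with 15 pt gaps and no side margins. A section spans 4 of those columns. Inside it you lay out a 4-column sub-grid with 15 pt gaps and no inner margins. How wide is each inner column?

447 − 13·15 = 252; ÷14 gives c = 18 pt.
4 columns plus 3 gaps: 72 + 45 = 117 pt.
4d + 3·15 = 117 → 4d = 72 → d = 18 pt.

18 pt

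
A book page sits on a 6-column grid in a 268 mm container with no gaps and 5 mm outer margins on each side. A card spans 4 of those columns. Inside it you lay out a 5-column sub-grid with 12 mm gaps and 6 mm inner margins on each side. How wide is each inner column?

Outer content = 268 − 2·5 = 258 mm.
258 / 6 = 43 mm per column.
4-column span = 4·43 = 172 mm.
Inner content = 172 − 2·6 = 160 mm.
5 columns + 4 gaps: 5d + 4·12 = 160.
5d = 160 − 48 = 112, so d = 22.4 mm.

22.4 mm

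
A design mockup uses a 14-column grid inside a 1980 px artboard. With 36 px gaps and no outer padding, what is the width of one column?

14c + 13·36 = 1980 → 14c = 1512 → c = 108 px.

108 px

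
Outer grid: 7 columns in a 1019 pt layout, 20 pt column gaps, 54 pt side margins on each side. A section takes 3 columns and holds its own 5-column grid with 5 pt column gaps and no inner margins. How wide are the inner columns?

Take off 108 pt of margins, leaving 911 pt.
7 columns + 6 column gaps: 7c + 6·20 = 911.
7c = 911 − 120 = 791, so c = 113 pt.
3 columns plus 2 column gaps: 339 + 40 = 379 pt.
5d + 4·5 = 379 → 5d = 359 → d = 71.8 pt.

71.8 pt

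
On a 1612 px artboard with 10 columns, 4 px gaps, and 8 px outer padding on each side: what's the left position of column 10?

1448 px

Take off 16 px of margins, leaving 1596 px.
1596 − 9·4 = 1560; ÷10 gives c = 156 px.
Each column+gutter stride is 160 px; 9 of them past the 8 px margin is 8 + 1440 = 1448 px.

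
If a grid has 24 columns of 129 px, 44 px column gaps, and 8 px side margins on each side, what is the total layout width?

4124 px

Layout = 2·8 + 24·129 + 23·44 = 16 + 3096 + 1012 = 4124 px.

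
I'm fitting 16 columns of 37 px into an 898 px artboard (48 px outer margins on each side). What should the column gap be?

Take off 96 px of margins, leaving 802 px.
Columns use 592 px, leaving 210 px across 15 column gaps = 14 px each.

14 px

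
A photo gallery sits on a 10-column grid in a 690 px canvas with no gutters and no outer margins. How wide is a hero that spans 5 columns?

690 / 10 = 69 px per column.
5-column span = 5·69 = 345 px.

345 px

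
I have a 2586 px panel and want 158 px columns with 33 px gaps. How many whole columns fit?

13 columns

Each extra column adds 158 + 33 = 191 px.
(2586 + 33) / 191 = 13.71, so 13 columns fit.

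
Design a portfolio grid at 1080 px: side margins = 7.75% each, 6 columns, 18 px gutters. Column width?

137.1 px

Each margin = 7.75% of 1080 = 83.7 px; content = 1080 − 2·83.7 = 912.6 px.
6 columns + 5 gutters: 6c + 5·18 = 912.6.
6c = 912.6 − 90 = 822.6, so c = 137.1 px.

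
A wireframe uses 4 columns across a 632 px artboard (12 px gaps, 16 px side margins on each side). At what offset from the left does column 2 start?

169 px

Subtract both margins: 632 − 2·16 = 600 px.
4 columns + 3 gaps: 4c + 3·12 = 600.
4c = 600 − 36 = 564, so c = 141 px.
Column 2 starts at margin + 1·(column + gutter) = 16 + 1·153 = 169 px.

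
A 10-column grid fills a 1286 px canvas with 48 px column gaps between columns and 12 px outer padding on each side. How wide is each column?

83 px

Inside the margins: 1286 − 24 = 1262 px.
10 columns + 9 column gaps: 10c + 9·48 = 1262.
10c = 1262 − 432 = 830, so c = 83 px.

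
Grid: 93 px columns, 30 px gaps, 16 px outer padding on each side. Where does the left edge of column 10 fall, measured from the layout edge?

1123 px

Before column 10: the margin + 9 columns + 9 gaps.
Offset = 16 + 9·(93 + 30) = 16 + 1107 = 1123 px.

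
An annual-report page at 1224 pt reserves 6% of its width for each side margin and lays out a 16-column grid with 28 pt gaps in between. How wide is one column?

41.07 pt

1224 × (1 − 2·6%) = 1224 × 88% = 1077.12 pt for the columns.
16c + 15·28 = 1077.12 → 16c = 657.12 → c = 41.07 pt.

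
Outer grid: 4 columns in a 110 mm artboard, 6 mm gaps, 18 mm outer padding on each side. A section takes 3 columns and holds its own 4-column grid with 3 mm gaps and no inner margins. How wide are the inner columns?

Inside the margins: 110 − 36 = 74 mm.
4c + 3·6 = 74 → 4c = 56 → c = 14 mm.
Span of 3: 3·14 + 2·6 = 42 + 12 = 54 mm.
54 − 3·3 = 45; ÷4 gives d = 11.25 mm.

11.25 mm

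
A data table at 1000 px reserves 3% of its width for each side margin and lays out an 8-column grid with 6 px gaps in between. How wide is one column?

1000 × (1 − 2·3%) = 1000 × 94% = 940 px for the columns.
8c + 7·6 = 940 → 8c = 898 → c = 112.25 px.

112.25 px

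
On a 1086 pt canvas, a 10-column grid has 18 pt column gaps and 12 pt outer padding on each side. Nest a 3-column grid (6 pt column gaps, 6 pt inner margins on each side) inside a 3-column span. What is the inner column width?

Inside the margins: 1086 − 24 = 1062 pt.
10c + 9·18 = 1062 → 10c = 900 → c = 90 pt.
3-column span = 3·90 + 2·18 = 306 pt.
Inner content = 306 − 2·6 = 294 pt.
3 columns + 2 column gaps: 3d + 2·6 = 294.
3d = 294 − 12 = 282, so d = 94 pt.

94 pt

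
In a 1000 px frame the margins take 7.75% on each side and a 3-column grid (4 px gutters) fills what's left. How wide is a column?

279 px

Margins: 7.75% × 1000 = 77.5 px each, so content = 1000 − 155 = 845 px.
3 columns + 2 gutters: 3c + 2·4 = 845.
3c = 845 − 8 = 837, so c = 279 px.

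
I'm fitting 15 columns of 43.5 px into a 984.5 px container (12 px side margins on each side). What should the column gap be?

Content width = 984.5 − 2·12 = 960.5 px.
15·43.5 + 14g = 960.5 → 14g = 308 → g = 22 px.

22 px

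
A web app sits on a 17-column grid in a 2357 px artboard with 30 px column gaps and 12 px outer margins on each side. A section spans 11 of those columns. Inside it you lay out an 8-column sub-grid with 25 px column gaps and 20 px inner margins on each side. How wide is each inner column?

160.5 px

Take off 24 px of margins, leaving 2333 px.
17c + 16·30 = 2333 → 17c = 1853 → c = 109 px.
11-column span = 11·109 + 10·30 = 1499 px.
Inner content = 1499 − 2·20 = 1459 px.
8 columns + 7 column gaps: 8d + 7·25 = 1459.
8d = 1459 − 175 = 1284, so d = 160.5 px.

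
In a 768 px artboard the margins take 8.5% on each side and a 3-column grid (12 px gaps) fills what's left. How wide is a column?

204.48 px

Each margin = 8.5% of 768 = 65.28 px; content = 768 − 2·65.28 = 637.44 px.
637.44 − 2·12 = 613.44; ÷3 gives c = 204.48 px.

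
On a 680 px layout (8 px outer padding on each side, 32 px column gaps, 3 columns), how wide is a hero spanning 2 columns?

Subtract both margins: 680 − 2·8 = 664 px.
664 − 2·32 = 600; ÷3 gives c = 200 px.
2 columns plus 1 column gap: 400 + 32 = 432 px.

432 px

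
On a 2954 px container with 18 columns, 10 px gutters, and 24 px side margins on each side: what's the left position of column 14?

2130 px

Subtract both margins: 2954 − 2·24 = 2906 px.
Subtracting 17 gutters of 10 leaves 2736 for 18 columns, so c = 152 px.
Each column+gutter stride is 162 px; 13 of them past the 24 px margin is 24 + 2106 = 2130 px.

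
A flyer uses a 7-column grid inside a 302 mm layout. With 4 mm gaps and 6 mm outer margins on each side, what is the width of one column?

38 mm

Take off 12 mm of margins, leaving 290 mm.
7c + 6·4 = 290 → 7c = 266 → c = 38 mm.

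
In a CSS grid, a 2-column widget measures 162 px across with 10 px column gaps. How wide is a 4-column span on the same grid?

2 columns + 1 column gap: 2c + 1·10 = 162.
2c = 162 − 10 = 152, so c = 76 px.
4-column span = 4·76 + 3·10 = 334 px.

334 px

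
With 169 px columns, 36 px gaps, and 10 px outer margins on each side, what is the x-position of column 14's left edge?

2675 px

Each column+gutter stride is 205 px; 13 of them past the 10 px margin is 10 + 2665 = 2675 px.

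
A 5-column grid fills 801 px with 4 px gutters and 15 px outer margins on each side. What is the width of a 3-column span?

461 px

Inside the margins: 801 − 30 = 771 px.
Subtracting 4 gutters of 4 leaves 755 for 5 columns, so c = 151 px.
3 columns plus 2 gutters: 453 + 8 = 461 px.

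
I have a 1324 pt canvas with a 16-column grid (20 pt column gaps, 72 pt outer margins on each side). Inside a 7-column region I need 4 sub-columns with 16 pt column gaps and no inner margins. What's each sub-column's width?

Subtract both margins: 1324 − 2·72 = 1180 pt.
Subtracting 15 column gaps of 20 leaves 880 for 16 columns, so c = 55 pt.
7-column span = 7·55 + 6·20 = 505 pt.
4d + 3·16 = 505 → 4d = 457 → d = 114.25 pt.

114.25 pt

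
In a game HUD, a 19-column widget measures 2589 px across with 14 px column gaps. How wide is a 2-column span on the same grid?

19c + 18·14 = 2589 → 19c = 2337 → c = 123 px.
2 columns plus 1 column gap: 246 + 14 = 260 px.

260 px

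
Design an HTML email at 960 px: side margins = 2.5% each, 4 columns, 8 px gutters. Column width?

222 px

960 × (1 − 2·2.5%) = 960 × 95% = 912 px for the columns.
4c + 3·8 = 912 → 4c = 888 → c = 222 px.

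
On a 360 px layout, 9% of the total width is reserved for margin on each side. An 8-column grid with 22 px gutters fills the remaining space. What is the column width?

17.65 px

Margins: 9% × 360 = 32.4 px each, so content = 360 − 64.8 = 295.2 px.
8c + 7·22 = 295.2 → 8c = 141.2 → c = 17.65 px.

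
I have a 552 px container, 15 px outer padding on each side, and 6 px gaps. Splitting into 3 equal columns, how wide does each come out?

Subtract both margins: 552 − 2·15 = 522 px.
3 columns + 2 gaps: 3c + 2·6 = 522.
3c = 522 − 12 = 510, so c = 170 px.

170 px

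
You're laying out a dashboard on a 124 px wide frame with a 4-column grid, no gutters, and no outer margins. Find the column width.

31 px

124 / 4 = 31 px per column.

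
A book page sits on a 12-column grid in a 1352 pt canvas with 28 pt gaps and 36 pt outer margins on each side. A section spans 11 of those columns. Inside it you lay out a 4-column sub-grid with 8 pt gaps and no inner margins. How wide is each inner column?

286.75 pt

Inside the margins: 1352 − 72 = 1280 pt.
12 columns + 11 gaps: 12c + 11·28 = 1280.
12c = 1280 − 308 = 972, so c = 81 pt.
11-column span = 11·81 + 10·28 = 1171 pt.
4 columns + 3 gaps: 4d + 3·8 = 1171.
4d = 1171 − 24 = 1147, so d = 286.75 pt.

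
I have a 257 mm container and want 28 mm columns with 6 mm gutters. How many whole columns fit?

k columns need k·28 + (k−1)·6 = k·34 − 6.
k·34 − 6 ≤ 257 → k ≤ 263 / 34 ≈ 7.74, so k = 7.

7 columns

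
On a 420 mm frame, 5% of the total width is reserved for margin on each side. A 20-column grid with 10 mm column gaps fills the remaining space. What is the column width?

Each margin = 5% of 420 = 21 mm; content = 420 − 2·21 = 378 mm.
378 − 19·10 = 188; ÷20 gives c = 9.4 mm.

9.4 mm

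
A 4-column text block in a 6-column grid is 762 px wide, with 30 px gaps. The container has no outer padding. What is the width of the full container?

4c + 3·30 = 762 → 4c = 672 → c = 168 px.
Total width: 6·168 + 5·30 = 1158 px.

1158 px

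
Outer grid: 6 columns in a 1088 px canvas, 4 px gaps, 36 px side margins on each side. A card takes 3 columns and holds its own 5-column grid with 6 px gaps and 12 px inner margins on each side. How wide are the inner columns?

Subtract both margins: 1088 − 2·36 = 1016 px.
Subtracting 5 gaps of 4 leaves 996 for 6 columns, so c = 166 px.
3 columns plus 2 gaps: 498 + 8 = 506 px.
Inner content = 506 − 2·12 = 482 px.
Subtracting 4 gaps of 6 leaves 458 for 5 columns, so d = 91.6 px.

91.6 px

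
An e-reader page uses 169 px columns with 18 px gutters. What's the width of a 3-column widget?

Span of 3: 3·169 + 2·18 = 507 + 36 = 543 px.

543 px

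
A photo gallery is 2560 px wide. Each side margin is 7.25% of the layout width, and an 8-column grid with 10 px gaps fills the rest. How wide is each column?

264.85 px

Each margin = 7.25% of 2560 = 185.6 px; content = 2560 − 2·185.6 = 2188.8 px.
8c + 7·10 = 2188.8 → 8c = 2118.8 → c = 264.85 px.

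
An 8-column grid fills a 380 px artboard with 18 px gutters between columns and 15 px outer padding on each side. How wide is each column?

Content width = 380 − 2·15 = 350 px.
350 − 7·18 = 224; ÷8 gives c = 28 px.

28 px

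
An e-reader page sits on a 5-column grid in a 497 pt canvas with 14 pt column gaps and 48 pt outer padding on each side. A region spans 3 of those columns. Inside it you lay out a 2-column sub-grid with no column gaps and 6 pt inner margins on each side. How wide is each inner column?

Inside the margins: 497 − 96 = 401 pt.
5 columns + 4 column gaps: 5c + 4·14 = 401.
5c = 401 − 56 = 345, so c = 69 pt.
3-column span = 3·69 + 2·14 = 235 pt.
Inner content = 235 − 2·6 = 223 pt.
With no column gaps, each column is 223/2 = 111.5 pt.

111.5 pt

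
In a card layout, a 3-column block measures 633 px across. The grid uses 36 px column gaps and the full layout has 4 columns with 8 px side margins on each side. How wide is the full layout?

872 px

3c + 2·36 = 633 → 3c = 561 → c = 187 px.
Total width: 2·8 + 4·187 + 3·36 = 872 px.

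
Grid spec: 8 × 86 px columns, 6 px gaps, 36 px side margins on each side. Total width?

802 px

Total width: 2·36 + 8·86 + 7·6 = 802 px.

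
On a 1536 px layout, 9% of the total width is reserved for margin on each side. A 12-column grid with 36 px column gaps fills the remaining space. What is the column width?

Each margin = 9% of 1536 = 138.24 px; content = 1536 − 2·138.24 = 1259.52 px.
12c + 11·36 = 1259.52 → 12c = 863.52 → c = 71.96 px.

71.96 px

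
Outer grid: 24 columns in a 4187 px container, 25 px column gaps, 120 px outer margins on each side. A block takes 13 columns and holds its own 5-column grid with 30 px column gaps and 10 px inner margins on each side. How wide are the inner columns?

Subtract both margins: 4187 − 2·120 = 3947 px.
24c + 23·25 = 3947 → 24c = 3372 → c = 140.5 px.
13 columns plus 12 column gaps: 1826.5 + 300 = 2126.5 px.
Inner content = 2126.5 − 2·10 = 2106.5 px.
5 columns + 4 column gaps: 5d + 4·30 = 2106.5.
5d = 2106.5 − 120 = 1986.5, so d = 397.3 px.

397.3 px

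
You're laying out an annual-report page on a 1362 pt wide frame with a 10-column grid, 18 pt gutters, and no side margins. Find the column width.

10 columns + 9 gutters: 10c + 9·18 = 1362.
10c = 1362 − 162 = 1200, so c = 120 pt.

120 pt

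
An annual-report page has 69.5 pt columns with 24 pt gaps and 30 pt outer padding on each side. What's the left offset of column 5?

Before column 5: the margin + 4 columns + 4 gaps.
Offset = 30 + 4·(69.5 + 24) = 30 + 374 = 404 pt.

404 pt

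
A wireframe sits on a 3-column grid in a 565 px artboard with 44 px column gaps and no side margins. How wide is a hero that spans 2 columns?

362 px

Subtracting 2 column gaps of 44 leaves 477 for 3 columns, so c = 159 px.
2 columns plus 1 column gap: 318 + 44 = 362 px.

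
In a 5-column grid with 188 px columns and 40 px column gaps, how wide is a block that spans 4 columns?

872 px

4-column span = 4·188 + 3·40 = 872 px.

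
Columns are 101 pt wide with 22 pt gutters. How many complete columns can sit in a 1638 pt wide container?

13 columns

Each extra column adds 101 + 22 = 123 pt.
(1638 + 22) / 123 = 13.50, so 13 columns fit.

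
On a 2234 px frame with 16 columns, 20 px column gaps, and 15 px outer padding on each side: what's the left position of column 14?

1822 px

Take off 30 px of margins, leaving 2204 px.
16c + 15·20 = 2204 → 16c = 1904 → c = 119 px.
Before column 14: the margin + 13 columns + 13 column gaps.
Offset = 15 + 13·(119 + 20) = 15 + 1807 = 1822 px.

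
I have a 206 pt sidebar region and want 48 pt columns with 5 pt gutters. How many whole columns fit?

3 columns: 3·48 + 2·5 = 154 pt ≤ 206.
4 columns: 207 pt > 206. So 3.

3 columns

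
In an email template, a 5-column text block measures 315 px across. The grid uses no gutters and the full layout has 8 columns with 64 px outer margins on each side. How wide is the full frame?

With no gutters, each column is 315/5 = 63 px.
Frame = 2·64 + 8·63 = 128 + 504 = 632 px.

632 px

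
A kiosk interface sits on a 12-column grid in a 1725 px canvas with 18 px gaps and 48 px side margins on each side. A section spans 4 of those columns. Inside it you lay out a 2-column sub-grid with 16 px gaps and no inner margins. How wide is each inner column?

257.5 px

Subtract both margins: 1725 − 2·48 = 1629 px.
12c + 11·18 = 1629 → 12c = 1431 → c = 119.25 px.
Span of 4: 4·119.25 + 3·18 = 477 + 54 = 531 px.
2d + 1·16 = 531 → 2d = 515 → d = 257.5 px.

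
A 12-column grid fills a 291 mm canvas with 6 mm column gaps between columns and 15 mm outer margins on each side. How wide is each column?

16.25 mm

Subtract both margins: 291 − 2·15 = 261 mm.
261 − 11·6 = 195; ÷12 gives c = 16.25 mm.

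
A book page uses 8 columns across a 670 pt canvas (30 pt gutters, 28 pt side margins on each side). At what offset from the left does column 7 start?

511 pt

Content = 670 − 2·28 = 614 pt.
Subtracting 7 gutters of 30 leaves 404 for 8 columns, so c = 50.5 pt.
Column 7 starts at margin + 6·(column + gutter) = 28 + 6·80.5 = 511 pt.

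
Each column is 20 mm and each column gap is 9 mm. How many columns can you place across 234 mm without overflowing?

k columns need k·20 + (k−1)·9 = k·29 − 9.
k·29 − 9 ≤ 234 → k ≤ 243 / 29 ≈ 8.38, so k = 8.

8 columns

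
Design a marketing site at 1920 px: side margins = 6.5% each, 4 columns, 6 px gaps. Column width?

Each margin = 6.5% of 1920 = 124.8 px; content = 1920 − 2·124.8 = 1670.4 px.
4 columns + 3 gaps: 4c + 3·6 = 1670.4.
4c = 1670.4 − 18 = 1652.4, so c = 413.1 px.

413.1 px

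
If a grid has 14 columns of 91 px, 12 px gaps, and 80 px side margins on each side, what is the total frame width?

1590 px

Frame = 2·80 + 14·91 + 13·12 = 160 + 1274 + 156 = 1590 px.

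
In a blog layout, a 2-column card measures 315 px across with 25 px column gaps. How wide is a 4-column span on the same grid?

655 px

2 columns + 1 column gap: 2c + 1·25 = 315.
2c = 315 − 25 = 290, so c = 145 px.
Span of 4: 4·145 + 3·25 = 580 + 75 = 655 px.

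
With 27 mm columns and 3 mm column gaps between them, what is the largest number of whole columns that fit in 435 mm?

14 columns

Each extra column adds 27 + 3 = 30 mm.
(435 + 3) / 30 = 14.60, so 14 columns fit.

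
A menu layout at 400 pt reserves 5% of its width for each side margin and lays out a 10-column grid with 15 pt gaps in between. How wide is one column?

Margins: 5% × 400 = 20 pt each, so content = 400 − 40 = 360 pt.
10 columns + 9 gaps: 10c + 9·15 = 360.
10c = 360 − 135 = 225, so c = 22.5 pt.

22.5 pt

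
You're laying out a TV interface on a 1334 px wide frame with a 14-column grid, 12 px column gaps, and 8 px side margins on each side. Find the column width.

Content width = 1334 − 2·8 = 1318 px.
Subtracting 13 column gaps of 12 leaves 1162 for 14 columns, so c = 83 px.

83 px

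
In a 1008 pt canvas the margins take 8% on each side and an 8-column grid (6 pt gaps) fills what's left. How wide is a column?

Margins: 8% × 1008 = 80.64 pt each, so content = 1008 − 161.28 = 846.72 pt.
8 columns + 7 gaps: 8c + 7·6 = 846.72.
8c = 846.72 − 42 = 804.72, so c = 100.59 pt.

100.59 pt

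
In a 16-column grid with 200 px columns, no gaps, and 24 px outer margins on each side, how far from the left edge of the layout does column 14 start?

Each column+gutter stride is 200 px; 13 of them past the 24 px margin is 24 + 2600 = 2624 px.

2624 px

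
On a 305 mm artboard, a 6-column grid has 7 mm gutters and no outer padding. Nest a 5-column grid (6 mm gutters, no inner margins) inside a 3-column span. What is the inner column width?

6 columns + 5 gutters: 6c + 5·7 = 305.
6c = 305 − 35 = 270, so c = 45 mm.
3-column span = 3·45 + 2·7 = 149 mm.
149 − 4·6 = 125; ÷5 gives d = 25 mm.

25 mm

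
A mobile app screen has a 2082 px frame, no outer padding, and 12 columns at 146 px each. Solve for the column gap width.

30 px

12 columns take 12·146 = 1752 px; remaining 330 splits into 11 column gaps.
g = 330 / 11 = 30 px.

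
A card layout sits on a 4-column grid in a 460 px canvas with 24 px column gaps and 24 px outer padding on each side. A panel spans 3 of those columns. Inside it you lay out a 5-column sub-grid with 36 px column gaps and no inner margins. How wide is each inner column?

31.8 px

Take off 48 px of margins, leaving 412 px.
4c + 3·24 = 412 → 4c = 340 → c = 85 px.
3 columns plus 2 column gaps: 255 + 48 = 303 px.
303 − 4·36 = 159; ÷5 gives d = 31.8 px.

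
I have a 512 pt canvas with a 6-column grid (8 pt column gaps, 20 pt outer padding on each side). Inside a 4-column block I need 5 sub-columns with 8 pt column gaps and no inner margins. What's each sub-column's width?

Take off 40 pt of margins, leaving 472 pt.
472 − 5·8 = 432; ÷6 gives c = 72 pt.
Span of 4: 4·72 + 3·8 = 288 + 24 = 312 pt.
5d + 4·8 = 312 → 5d = 280 → d = 56 pt.

56 pt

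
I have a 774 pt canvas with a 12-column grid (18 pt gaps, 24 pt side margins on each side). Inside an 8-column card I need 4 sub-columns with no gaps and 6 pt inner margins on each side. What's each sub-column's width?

116.5 pt

Subtract both margins: 774 − 2·24 = 726 pt.
Subtracting 11 gaps of 18 leaves 528 for 12 columns, so c = 44 pt.
8-column span = 8·44 + 7·18 = 478 pt.
Inner content = 478 − 2·6 = 466 pt.
466 / 4 = 116.5 pt per column.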